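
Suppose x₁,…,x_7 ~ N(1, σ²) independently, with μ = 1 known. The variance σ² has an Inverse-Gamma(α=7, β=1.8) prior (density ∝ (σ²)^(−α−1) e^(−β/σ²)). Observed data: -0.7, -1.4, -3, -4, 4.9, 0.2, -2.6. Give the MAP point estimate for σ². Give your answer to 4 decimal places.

σ̂²_MAP = 3.5678

Sum of squared deviations about the known mean: SS = (-0.7−1)² + (-1.4−1)² + (-3−1)² + (-4−1)² + (4.9−1)² + (0.2−1)² + (-2.6−1)² = 78.46.
The Normal likelihood contributes (σ²)^(−n/2) exp(−SS/(2σ²)), so the posterior is Inverse-Gamma(α + n/2, β + SS/2) = Inverse-Gamma(10.5, 41.03).
The mode of Inverse-Gamma(a, b) is b/(a+1) = 41.03/11.5 ≈ 3.5678.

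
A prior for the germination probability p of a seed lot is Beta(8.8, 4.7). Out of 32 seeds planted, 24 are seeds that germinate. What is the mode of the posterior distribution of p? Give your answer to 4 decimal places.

p̂_MAP = 0.7310

Prior: Beta(8.8, 4.7).
Data: 24 successes in 32 trials. The binomial likelihood contributes p^24(1−p)^8, so the posterior is Beta(8.8+24, 4.7+8) = Beta(32.8, 12.7).
For Beta(a, b) with a, b > 1 the mode is (a−1)/(a+b−2) = 31.8/43.5 ≈ 0.7310.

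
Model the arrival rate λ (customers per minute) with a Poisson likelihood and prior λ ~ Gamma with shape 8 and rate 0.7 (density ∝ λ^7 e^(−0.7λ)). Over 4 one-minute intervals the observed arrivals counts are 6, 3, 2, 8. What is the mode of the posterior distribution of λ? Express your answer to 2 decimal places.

λ̂_MAP = 5.53

Σxᵢ = 6+3+2+8 = 19, with n = 4.
Posterior ∝ λ^7e^(−0.7λ) · λ^19e^(−4λ) = λ^26e^(−4.7λ), i.e. Gamma(shape=27, rate=4.7).
The mode of a Gamma(a, b) with a ≥ 1 (shape–rate) is (a−1)/b = 26/4.7 ≈ 5.53.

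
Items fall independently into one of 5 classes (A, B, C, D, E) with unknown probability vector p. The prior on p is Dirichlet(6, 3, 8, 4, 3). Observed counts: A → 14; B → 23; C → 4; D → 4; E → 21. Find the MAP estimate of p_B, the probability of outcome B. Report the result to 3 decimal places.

The posterior is Dirichlet(αᵢ + nᵢ) = Dirichlet(20, 26, 12, 8, 24).
For a Dirichlet(a₁,…,a_K) with all aᵢ > 1, the mode has j-th component (aⱼ − 1)/(Σaᵢ − K).
Here Σaᵢ = 90 and K = 5, so p_B = (26 − 1)/(90 − 5) = 25/85 ≈ 0.294.

MAP estimate of p_B = 0.294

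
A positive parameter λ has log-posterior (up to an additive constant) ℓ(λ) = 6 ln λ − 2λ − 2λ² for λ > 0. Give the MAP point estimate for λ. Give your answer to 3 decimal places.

λ̂_MAP = 1.000

ℓ'(λ) = 6/λ − 2 − 4λ. Setting this to zero and multiplying by λ: 4λ² + 2λ − 6 = 0.
λ = (−2 + √(2² + 4·4·6)) / (2·4) = (−2 + √100) / 8 = (−2 + 10)/8 = 1.
ℓ''(λ) = −6/λ² − 4 < 0, confirming a maximum.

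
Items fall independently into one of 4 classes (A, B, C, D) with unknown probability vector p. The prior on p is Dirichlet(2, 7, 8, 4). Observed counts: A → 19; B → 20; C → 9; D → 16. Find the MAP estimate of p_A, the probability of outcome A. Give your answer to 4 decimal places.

The posterior is Dirichlet(αᵢ + nᵢ) = Dirichlet(21, 27, 17, 20).
For a Dirichlet(a₁,…,a_K) with all aᵢ > 1, the mode has j-th component (aⱼ − 1)/(Σaᵢ − K).
Here Σaᵢ = 85 and K = 4, so p_A = (21 − 1)/(85 − 4) = 20/81 ≈ 0.2469.

MAP estimate of p_A = 0.2469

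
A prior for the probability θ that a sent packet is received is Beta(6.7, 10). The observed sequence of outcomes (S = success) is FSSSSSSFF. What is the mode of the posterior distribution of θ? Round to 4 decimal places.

Prior: Beta(6.7, 10).
Data: 6 successes in 9 trials (from the sequence). The binomial likelihood contributes θ^6(1−θ)^3, so the posterior is Beta(6.7+6, 10+3) = Beta(12.7, 13).
For Beta(a, b) with a, b > 1 the mode is (a−1)/(a+b−2) = 11.7/23.7 ≈ 0.4937.

θ̂_MAP = 0.4937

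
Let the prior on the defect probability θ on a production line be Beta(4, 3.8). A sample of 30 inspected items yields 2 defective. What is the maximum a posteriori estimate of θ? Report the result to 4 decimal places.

θ̂_MAP = 0.1397

Prior: Beta(4, 3.8).
Data: 2 successes in 30 trials. The binomial likelihood contributes θ^2(1−θ)^28, so the posterior is Beta(4+2, 3.8+28) = Beta(6, 31.8).
For Beta(a, b) with a, b > 1 the mode is (a−1)/(a+b−2) = 5/35.8 ≈ 0.1397.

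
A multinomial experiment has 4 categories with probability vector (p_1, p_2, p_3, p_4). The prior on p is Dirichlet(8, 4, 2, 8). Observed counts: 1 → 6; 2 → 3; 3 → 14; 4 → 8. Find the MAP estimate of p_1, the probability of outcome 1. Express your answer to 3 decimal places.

The posterior is Dirichlet(αᵢ + nᵢ) = Dirichlet(14, 7, 16, 16).
For a Dirichlet(a₁,…,a_K) with all aᵢ > 1, the mode has j-th component (aⱼ − 1)/(Σaᵢ − K).
Here Σaᵢ = 53 and K = 4, so p_1 = (14 − 1)/(53 − 4) = 13/49 ≈ 0.265.

MAP estimate: 0.265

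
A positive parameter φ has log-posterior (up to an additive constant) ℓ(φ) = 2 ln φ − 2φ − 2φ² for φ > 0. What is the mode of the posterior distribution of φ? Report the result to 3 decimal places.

ℓ'(φ) = 2/φ − 2 − 4φ. Setting this to zero and multiplying by φ: 4φ² + 2φ − 2 = 0.
φ = (−2 + √(2² + 4·4·2)) / (2·4) = (−2 + √36) / 8 = (−2 + 6)/8 = 1/2.
ℓ''(φ) = −2/φ² − 4 < 0, confirming a maximum.

φ̂_MAP = 0.500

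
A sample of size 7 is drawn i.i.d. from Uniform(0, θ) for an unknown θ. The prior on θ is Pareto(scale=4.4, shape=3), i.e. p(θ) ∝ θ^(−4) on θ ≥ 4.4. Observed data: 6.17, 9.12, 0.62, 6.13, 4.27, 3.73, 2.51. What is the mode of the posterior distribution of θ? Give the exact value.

θ̂_MAP = 9.12

The Uniform(0, θ) likelihood is θ^(−n) for θ ≥ max(xᵢ), zero otherwise. Here max(xᵢ) = 9.12.
Posterior ∝ θ^(−4) · θ^(−7) = θ^(−11) on θ ≥ max(4.4, 9.12) = 9.12.
This density is strictly decreasing in θ, so the posterior mode lies at the lower boundary of the support.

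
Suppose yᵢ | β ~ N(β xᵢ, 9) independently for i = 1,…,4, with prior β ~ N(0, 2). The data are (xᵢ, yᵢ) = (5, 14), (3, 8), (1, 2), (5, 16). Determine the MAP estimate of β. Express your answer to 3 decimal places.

β̂_MAP = 2.729

log p(β | y) = −Σ(yᵢ − βxᵢ)²/(2·9) − β²/(2·2) + const.
Setting the derivative to zero: Σxᵢ(yᵢ − βxᵢ)/9 − β/2 = 0, so β = Σxᵢyᵢ / (Σxᵢ² + σ²/τ²).
Σxᵢyᵢ = 5·14 + 3·8 + 1·2 + 5·16 = 176; Σxᵢ² = 60; σ²/τ² = 4.5.
β̂_MAP = 176 / (60 + 4.5) = 176/64.5 ≈ 2.729.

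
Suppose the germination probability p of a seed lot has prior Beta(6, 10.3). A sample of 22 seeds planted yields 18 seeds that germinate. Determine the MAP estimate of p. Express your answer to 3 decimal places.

p̂_MAP = 0.634

Prior: Beta(6, 10.3).
Data: 18 successes in 22 trials. The binomial likelihood contributes p^18(1−p)^4, so the posterior is Beta(6+18, 10.3+4) = Beta(24, 14.3).
For Beta(a, b) with a, b > 1 the mode is (a−1)/(a+b−2) = 23/36.3 ≈ 0.634.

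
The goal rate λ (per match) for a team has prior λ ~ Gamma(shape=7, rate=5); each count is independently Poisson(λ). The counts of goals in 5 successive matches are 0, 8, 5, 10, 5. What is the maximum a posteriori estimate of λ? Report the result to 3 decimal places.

Σxᵢ = 0+8+5+10+5 = 28, with n = 5.
Posterior ∝ λ^6e^(−5λ) · λ^28e^(−5λ) = λ^34e^(−10λ), i.e. Gamma(shape=35, rate=10).
The mode of a Gamma(a, b) with a ≥ 1 (shape–rate) is (a−1)/b = 34/10 ≈ 3.400.

λ̂_MAP = 3.400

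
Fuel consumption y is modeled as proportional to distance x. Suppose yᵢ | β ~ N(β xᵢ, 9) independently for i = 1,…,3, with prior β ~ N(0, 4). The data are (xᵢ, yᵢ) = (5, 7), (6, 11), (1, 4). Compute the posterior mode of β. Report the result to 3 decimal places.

β̂_MAP = 1.634

log p(β | y) = −Σ(yᵢ − βxᵢ)²/(2·9) − β²/(2·4) + const.
Setting the derivative to zero: Σxᵢ(yᵢ − βxᵢ)/9 − β/4 = 0, so β = Σxᵢyᵢ / (Σxᵢ² + σ²/τ²).
Σxᵢyᵢ = 5·7 + 6·11 + 1·4 = 105; Σxᵢ² = 62; σ²/τ² = 2.25.
β̂_MAP = 105 / (62 + 2.25) = 105/64.25 ≈ 1.634.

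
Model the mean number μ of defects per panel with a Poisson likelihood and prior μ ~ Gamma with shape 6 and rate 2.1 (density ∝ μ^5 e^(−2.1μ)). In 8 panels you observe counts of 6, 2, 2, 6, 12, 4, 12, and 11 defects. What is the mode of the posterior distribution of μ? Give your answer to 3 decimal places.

Σxᵢ = 6+2+2+6+12+4+12+11 = 55, with n = 8.
Posterior ∝ μ^5e^(−2.1μ) · μ^55e^(−8μ) = μ^60e^(−10.1μ), i.e. Gamma(shape=61, rate=10.1).
The mode of a Gamma(a, b) with a ≥ 1 (shape–rate) is (a−1)/b = 60/10.1 ≈ 5.941.

μ̂_MAP = 5.941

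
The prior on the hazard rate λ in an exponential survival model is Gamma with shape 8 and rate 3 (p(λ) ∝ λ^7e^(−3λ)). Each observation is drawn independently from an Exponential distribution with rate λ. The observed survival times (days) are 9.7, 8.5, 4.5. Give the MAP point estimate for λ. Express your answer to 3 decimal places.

λ̂_MAP = 0.389

The Exponential(rate=λ) likelihood is ∝ λ^n e^(−λΣtᵢ). Here n = 3 and Σtᵢ = 9.7 + 8.5 + 4.5 = 22.7.
Posterior ∝ λ^7e^(−3λ) · λ^3e^(−22.7λ) = λ^10e^(−25.7λ), i.e. Gamma(11, 25.7).
Mode = (a−1)/b = 10/25.7 ≈ 0.389.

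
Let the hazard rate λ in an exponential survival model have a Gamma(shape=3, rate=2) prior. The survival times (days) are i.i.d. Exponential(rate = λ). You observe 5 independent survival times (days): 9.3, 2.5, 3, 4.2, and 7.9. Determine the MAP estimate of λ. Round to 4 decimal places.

λ̂_MAP = 0.2422

The Exponential(rate=λ) likelihood is ∝ λ^n e^(−λΣtᵢ). Here n = 5 and Σtᵢ = 9.3 + 2.5 + 3 + 4.2 + 7.9 = 26.9.
Posterior ∝ λ^2e^(−2λ) · λ^5e^(−26.9λ) = λ^7e^(−28.9λ), i.e. Gamma(8, 28.9).
Mode = (a−1)/b = 7/28.9 ≈ 0.2422.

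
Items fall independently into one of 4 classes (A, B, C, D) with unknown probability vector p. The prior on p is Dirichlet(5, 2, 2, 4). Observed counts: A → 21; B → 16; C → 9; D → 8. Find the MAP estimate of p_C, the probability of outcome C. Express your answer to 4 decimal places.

The posterior is Dirichlet(αᵢ + nᵢ) = Dirichlet(26, 18, 11, 12).
For a Dirichlet(a₁,…,a_K) with all aᵢ > 1, the mode has j-th component (aⱼ − 1)/(Σaᵢ − K).
Here Σaᵢ = 67 and K = 4, so p_C = (11 − 1)/(67 − 4) = 10/63 ≈ 0.1587.

MAP estimate of p_C = 0.1587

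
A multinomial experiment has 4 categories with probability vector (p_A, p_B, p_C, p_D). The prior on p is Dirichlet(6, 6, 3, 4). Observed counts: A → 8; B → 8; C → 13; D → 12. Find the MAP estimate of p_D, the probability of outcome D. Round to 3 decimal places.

The posterior is Dirichlet(αᵢ + nᵢ) = Dirichlet(14, 14, 16, 16).
For a Dirichlet(a₁,…,a_K) with all aᵢ > 1, the mode has j-th component (aⱼ − 1)/(Σaᵢ − K).
Here Σaᵢ = 60 and K = 4, so p_D = (16 − 1)/(60 − 4) = 15/56 ≈ 0.268.

MAP estimate of p_D = 0.268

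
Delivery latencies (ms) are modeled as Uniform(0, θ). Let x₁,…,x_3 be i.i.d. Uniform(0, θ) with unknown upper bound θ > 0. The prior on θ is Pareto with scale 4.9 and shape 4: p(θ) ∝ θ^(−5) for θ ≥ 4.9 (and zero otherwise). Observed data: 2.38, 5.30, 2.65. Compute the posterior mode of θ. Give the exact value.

θ̂_MAP = 5.30

The Uniform(0, θ) likelihood is θ^(−n) for θ ≥ max(xᵢ), zero otherwise. Here max(xᵢ) = 5.30.
Posterior ∝ θ^(−5) · θ^(−3) = θ^(−8) on θ ≥ max(4.9, 5.30) = 5.30.
This density is strictly decreasing in θ, so the posterior mode lies at the lower boundary of the support.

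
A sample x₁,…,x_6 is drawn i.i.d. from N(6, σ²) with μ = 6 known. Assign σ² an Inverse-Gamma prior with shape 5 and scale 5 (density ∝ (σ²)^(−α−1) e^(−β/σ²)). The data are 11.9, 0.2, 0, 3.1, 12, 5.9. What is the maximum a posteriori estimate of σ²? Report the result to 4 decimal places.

Sum of squared deviations about the known mean: SS = (11.9−6)² + (0.2−6)² + (0−6)² + (3.1−6)² + (12−6)² + (5.9−6)² = 148.87.
The Normal likelihood contributes (σ²)^(−n/2) exp(−SS/(2σ²)), so the posterior is Inverse-Gamma(α + n/2, β + SS/2) = Inverse-Gamma(8, 79.435).
The mode of Inverse-Gamma(a, b) is b/(a+1) = 79.435/9 ≈ 8.8261.

σ̂²_MAP = 8.8261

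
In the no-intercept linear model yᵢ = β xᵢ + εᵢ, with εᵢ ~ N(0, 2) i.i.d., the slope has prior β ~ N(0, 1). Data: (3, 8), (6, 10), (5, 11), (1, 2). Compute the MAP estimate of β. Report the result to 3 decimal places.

β̂_MAP = 1.932

log p(β | y) = −Σ(yᵢ − βxᵢ)²/(2·2) − β²/(2·1) + const.
Setting the derivative to zero: Σxᵢ(yᵢ − βxᵢ)/2 − β/1 = 0, so β = Σxᵢyᵢ / (Σxᵢ² + σ²/τ²).
Σxᵢyᵢ = 3·8 + 6·10 + 5·11 + 1·2 = 141; Σxᵢ² = 71; σ²/τ² = 2.
β̂_MAP = 141 / (71 + 2) = 141/73 ≈ 1.932.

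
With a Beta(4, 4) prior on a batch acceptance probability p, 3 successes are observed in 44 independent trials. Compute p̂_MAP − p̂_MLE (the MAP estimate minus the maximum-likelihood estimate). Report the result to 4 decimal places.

MAP − MLE = 0.0518

Posterior is Beta(7, 45); MAP = (7−1)/(52−2) = 6/50 ≈ 0.12000.
MLE ignores the prior: p̂_MLE = k/n = 3/44 ≈ 0.06818.
Difference = 6/50 − 3/44 = 57/1100 ≈ 0.0518.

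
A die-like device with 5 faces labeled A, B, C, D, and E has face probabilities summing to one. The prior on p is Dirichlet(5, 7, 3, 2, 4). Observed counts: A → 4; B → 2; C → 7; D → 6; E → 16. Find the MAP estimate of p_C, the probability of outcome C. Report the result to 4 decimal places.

The posterior is Dirichlet(αᵢ + nᵢ) = Dirichlet(9, 9, 10, 8, 20).
For a Dirichlet(a₁,…,a_K) with all aᵢ > 1, the mode has j-th component (aⱼ − 1)/(Σaᵢ − K).
Here Σaᵢ = 56 and K = 5, so p_C = (10 − 1)/(56 − 5) = 9/51 ≈ 0.1765.

MAP estimate of p_C = 0.1765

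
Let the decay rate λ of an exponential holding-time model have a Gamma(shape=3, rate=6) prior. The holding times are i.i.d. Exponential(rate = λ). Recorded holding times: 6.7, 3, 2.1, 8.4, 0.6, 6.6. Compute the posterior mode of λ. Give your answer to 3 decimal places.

The Exponential(rate=λ) likelihood is ∝ λ^n e^(−λΣtᵢ). Here n = 6 and Σtᵢ = 6.7 + 3 + 2.1 + 8.4 + 0.6 + 6.6 = 27.4.
Posterior ∝ λ^2e^(−6λ) · λ^6e^(−27.4λ) = λ^8e^(−33.4λ), i.e. Gamma(9, 33.4).
Mode = (a−1)/b = 8/33.4 ≈ 0.240.

λ̂_MAP = 0.240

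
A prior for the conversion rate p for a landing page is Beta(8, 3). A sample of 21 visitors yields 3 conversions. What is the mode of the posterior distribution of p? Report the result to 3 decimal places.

p̂_MAP = 0.333

Prior: Beta(8, 3).
Data: 3 successes in 21 trials. The binomial likelihood contributes p^3(1−p)^18, so the posterior is Beta(8+3, 3+18) = Beta(11, 21).
For Beta(a, b) with a, b > 1 the mode is (a−1)/(a+b−2) = 10/30 ≈ 0.333.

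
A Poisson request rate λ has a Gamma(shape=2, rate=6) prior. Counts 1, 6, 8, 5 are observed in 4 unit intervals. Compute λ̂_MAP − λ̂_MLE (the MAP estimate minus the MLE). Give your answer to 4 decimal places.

Σxᵢ = 20. Posterior is Gamma(22, 10); MAP = (22−1)/10 = 21/10 ≈ 2.10000.
MLE = x̄ = 20/4 ≈ 5.00000.
Difference = 21/10 − 20/4 = -29/10 ≈ -2.9000.

MAP − MLE = -2.9000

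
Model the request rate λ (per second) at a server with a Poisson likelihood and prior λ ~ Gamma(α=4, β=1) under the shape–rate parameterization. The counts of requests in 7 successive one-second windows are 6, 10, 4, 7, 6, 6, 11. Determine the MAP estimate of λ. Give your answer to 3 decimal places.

λ̂_MAP = 6.625

Σxᵢ = 6+10+4+7+6+6+11 = 50, with n = 7.
Posterior ∝ λ^3e^(−1λ) · λ^50e^(−7λ) = λ^53e^(−8λ), i.e. Gamma(shape=54, rate=8).
The mode of a Gamma(a, b) with a ≥ 1 (shape–rate) is (a−1)/b = 53/8 ≈ 6.625.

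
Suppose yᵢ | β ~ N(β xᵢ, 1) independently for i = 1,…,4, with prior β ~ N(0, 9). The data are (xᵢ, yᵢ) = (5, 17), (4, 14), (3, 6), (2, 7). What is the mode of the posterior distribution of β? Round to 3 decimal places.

log p(β | y) = −Σ(yᵢ − βxᵢ)²/(2·1) − β²/(2·9) + const.
Setting the derivative to zero: Σxᵢ(yᵢ − βxᵢ)/1 − β/9 = 0, so β = Σxᵢyᵢ / (Σxᵢ² + σ²/τ²).
Σxᵢyᵢ = 5·17 + 4·14 + 3·6 + 2·7 = 173; Σxᵢ² = 54; σ²/τ² = 1/9.
β̂_MAP = 173 / (54 + 1/9) = 173/(487/9) = 1557/487 ≈ 3.197.

β̂_MAP = 3.197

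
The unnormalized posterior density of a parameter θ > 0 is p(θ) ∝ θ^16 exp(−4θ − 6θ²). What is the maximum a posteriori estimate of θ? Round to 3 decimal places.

ℓ'(θ) = 16/θ − 4 − 12θ. Setting this to zero and multiplying by θ: 12θ² + 4θ − 16 = 0.
θ = (−4 + √(4² + 4·12·16)) / (2·12) = (−4 + √784) / 24 = (−4 + 28)/24 = 1.
ℓ''(θ) = −16/θ² − 12 < 0, confirming a maximum.

θ̂_MAP = 1.000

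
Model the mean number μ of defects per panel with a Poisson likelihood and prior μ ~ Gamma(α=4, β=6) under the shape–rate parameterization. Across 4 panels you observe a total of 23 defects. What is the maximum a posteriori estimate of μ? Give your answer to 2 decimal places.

μ̂_MAP = 2.60

Σxᵢ = 23, n = 4.
Posterior ∝ μ^3e^(−6μ) · μ^23e^(−4μ) = μ^26e^(−10μ), i.e. Gamma(shape=27, rate=10).
The mode of a Gamma(a, b) with a ≥ 1 (shape–rate) is (a−1)/b = 26/10 ≈ 2.60.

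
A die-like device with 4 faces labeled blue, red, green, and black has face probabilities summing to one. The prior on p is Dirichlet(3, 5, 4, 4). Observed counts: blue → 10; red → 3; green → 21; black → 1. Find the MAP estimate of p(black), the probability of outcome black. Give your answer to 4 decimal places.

The posterior is Dirichlet(αᵢ + nᵢ) = Dirichlet(13, 8, 25, 5).
For a Dirichlet(a₁,…,a_K) with all aᵢ > 1, the mode has j-th component (aⱼ − 1)/(Σaᵢ − K).
Here Σaᵢ = 51 and K = 4, so p(black) = (5 − 1)/(51 − 4) = 4/47 ≈ 0.0851.

MAP estimate of p(black) = 0.0851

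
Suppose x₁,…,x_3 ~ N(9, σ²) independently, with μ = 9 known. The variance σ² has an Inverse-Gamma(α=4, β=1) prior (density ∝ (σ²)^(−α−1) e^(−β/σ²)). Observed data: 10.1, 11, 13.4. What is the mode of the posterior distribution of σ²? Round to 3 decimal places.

σ̂²_MAP = 2.044

Sum of squared deviations about the known mean: SS = (10.1−9)² + (11−9)² + (13.4−9)² = 24.57.
The Normal likelihood contributes (σ²)^(−n/2) exp(−SS/(2σ²)), so the posterior is Inverse-Gamma(α + n/2, β + SS/2) = Inverse-Gamma(5.5, 13.285).
The mode of Inverse-Gamma(a, b) is b/(a+1) = 13.285/6.5 ≈ 2.044.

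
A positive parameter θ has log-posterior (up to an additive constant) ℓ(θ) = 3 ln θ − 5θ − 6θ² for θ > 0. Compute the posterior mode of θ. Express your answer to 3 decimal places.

θ̂_MAP = 0.333

ℓ'(θ) = 3/θ − 5 − 12θ. Setting this to zero and multiplying by θ: 12θ² + 5θ − 3 = 0.
θ = (−5 + √(5² + 4·12·3)) / (2·12) = (−5 + √169) / 24 = (−5 + 13)/24 = 1/3.
ℓ''(θ) = −3/θ² − 12 < 0, confirming a maximum.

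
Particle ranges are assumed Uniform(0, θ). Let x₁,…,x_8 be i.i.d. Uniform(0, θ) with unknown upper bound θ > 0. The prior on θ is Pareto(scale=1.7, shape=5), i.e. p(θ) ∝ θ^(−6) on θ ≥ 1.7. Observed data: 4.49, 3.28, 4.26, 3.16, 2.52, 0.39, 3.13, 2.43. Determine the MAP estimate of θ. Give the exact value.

The Uniform(0, θ) likelihood is θ^(−n) for θ ≥ max(xᵢ), zero otherwise. Here max(xᵢ) = 4.49.
Posterior ∝ θ^(−6) · θ^(−8) = θ^(−14) on θ ≥ max(1.7, 4.49) = 4.49.
This density is strictly decreasing in θ, so the posterior mode lies at the lower boundary of the support.

θ̂_MAP = 4.49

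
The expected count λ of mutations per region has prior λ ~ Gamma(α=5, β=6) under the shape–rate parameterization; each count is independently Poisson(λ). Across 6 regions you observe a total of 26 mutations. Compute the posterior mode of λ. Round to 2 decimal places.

λ̂_MAP = 2.50

Σxᵢ = 26, n = 6.
Posterior ∝ λ^4e^(−6λ) · λ^26e^(−6λ) = λ^30e^(−12λ), i.e. Gamma(shape=31, rate=12).
The mode of a Gamma(a, b) with a ≥ 1 (shape–rate) is (a−1)/b = 30/12 ≈ 2.50.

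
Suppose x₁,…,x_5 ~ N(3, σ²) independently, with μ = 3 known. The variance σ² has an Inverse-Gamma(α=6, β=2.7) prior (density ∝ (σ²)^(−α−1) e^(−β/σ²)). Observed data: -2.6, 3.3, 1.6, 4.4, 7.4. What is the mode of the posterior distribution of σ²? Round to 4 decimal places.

σ̂²_MAP = 3.1647

Sum of squared deviations about the known mean: SS = (-2.6−3)² + (3.3−3)² + (1.6−3)² + (4.4−3)² + (7.4−3)² = 54.73.
The Normal likelihood contributes (σ²)^(−n/2) exp(−SS/(2σ²)), so the posterior is Inverse-Gamma(α + n/2, β + SS/2) = Inverse-Gamma(8.5, 30.065).
The mode of Inverse-Gamma(a, b) is b/(a+1) = 30.065/9.5 ≈ 3.1647.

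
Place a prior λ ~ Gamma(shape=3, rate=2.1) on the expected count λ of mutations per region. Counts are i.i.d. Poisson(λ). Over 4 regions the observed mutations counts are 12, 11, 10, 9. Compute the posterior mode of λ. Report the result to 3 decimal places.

λ̂_MAP = 7.213

Σxᵢ = 12+11+10+9 = 42, with n = 4.
Posterior ∝ λ^2e^(−2.1λ) · λ^42e^(−4λ) = λ^44e^(−6.1λ), i.e. Gamma(shape=45, rate=6.1).
The mode of a Gamma(a, b) with a ≥ 1 (shape–rate) is (a−1)/b = 44/6.1 ≈ 7.213.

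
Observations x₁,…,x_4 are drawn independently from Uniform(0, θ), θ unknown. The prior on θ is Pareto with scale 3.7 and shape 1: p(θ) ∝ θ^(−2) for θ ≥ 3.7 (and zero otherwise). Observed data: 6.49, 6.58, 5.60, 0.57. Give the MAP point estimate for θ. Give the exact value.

θ̂_MAP = 6.58

The Uniform(0, θ) likelihood is θ^(−n) for θ ≥ max(xᵢ), zero otherwise. Here max(xᵢ) = 6.58.
Posterior ∝ θ^(−2) · θ^(−4) = θ^(−6) on θ ≥ max(3.7, 6.58) = 6.58.
This density is strictly decreasing in θ, so the posterior mode lies at the lower boundary of the support.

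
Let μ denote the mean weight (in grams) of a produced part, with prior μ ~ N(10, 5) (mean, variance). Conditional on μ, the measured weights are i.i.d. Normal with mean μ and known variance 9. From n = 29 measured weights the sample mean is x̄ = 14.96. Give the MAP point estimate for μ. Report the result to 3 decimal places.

n = 29, x̄ = 14.96.
For a Normal prior and Normal likelihood with known variance, the posterior is Normal; its mode equals its mean, the precision-weighted average.
Prior precision 1/σ₀² = 1/5 = 0.2; data precision n/σ² = 29/9.
μ̂ = (0.2·10 + (29/9)·14.96) / (0.2 + 29/9) = (11296/225)/(154/45) = 5648/385 ≈ 14.670.

μ̂_MAP = 14.670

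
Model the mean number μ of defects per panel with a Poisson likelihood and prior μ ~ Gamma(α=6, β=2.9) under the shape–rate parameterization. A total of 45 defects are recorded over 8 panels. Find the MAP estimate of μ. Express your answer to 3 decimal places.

μ̂_MAP = 4.587

Σxᵢ = 45, n = 8.
Posterior ∝ μ^5e^(−2.9μ) · μ^45e^(−8μ) = μ^50e^(−10.9μ), i.e. Gamma(shape=51, rate=10.9).
The mode of a Gamma(a, b) with a ≥ 1 (shape–rate) is (a−1)/b = 50/10.9 ≈ 4.587.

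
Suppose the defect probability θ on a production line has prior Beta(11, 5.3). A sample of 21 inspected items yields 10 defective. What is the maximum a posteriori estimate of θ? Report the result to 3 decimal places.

θ̂_MAP = 0.567

Prior: Beta(11, 5.3).
Data: 10 successes in 21 trials. The binomial likelihood contributes θ^10(1−θ)^11, so the posterior is Beta(11+10, 5.3+11) = Beta(21, 16.3).
For Beta(a, b) with a, b > 1 the mode is (a−1)/(a+b−2) = 20/35.3 ≈ 0.567.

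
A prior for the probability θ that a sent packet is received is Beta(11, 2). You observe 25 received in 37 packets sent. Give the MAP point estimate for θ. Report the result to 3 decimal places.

Prior: Beta(11, 2).
Data: 25 successes in 37 trials. The binomial likelihood contributes θ^25(1−θ)^12, so the posterior is Beta(11+25, 2+12) = Beta(36, 14).
For Beta(a, b) with a, b > 1 the mode is (a−1)/(a+b−2) = 35/48 ≈ 0.729.

θ̂_MAP = 0.729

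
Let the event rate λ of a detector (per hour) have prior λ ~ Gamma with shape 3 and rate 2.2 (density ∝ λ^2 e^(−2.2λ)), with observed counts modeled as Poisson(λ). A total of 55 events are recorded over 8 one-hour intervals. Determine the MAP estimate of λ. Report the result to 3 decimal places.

Σxᵢ = 55, n = 8.
Posterior ∝ λ^2e^(−2.2λ) · λ^55e^(−8λ) = λ^57e^(−10.2λ), i.e. Gamma(shape=58, rate=10.2).
The mode of a Gamma(a, b) with a ≥ 1 (shape–rate) is (a−1)/b = 57/10.2 ≈ 5.588.

λ̂_MAP = 5.588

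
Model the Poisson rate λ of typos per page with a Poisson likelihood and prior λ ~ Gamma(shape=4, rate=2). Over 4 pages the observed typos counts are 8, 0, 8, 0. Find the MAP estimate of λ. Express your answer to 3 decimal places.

λ̂_MAP = 3.167

Σxᵢ = 8+0+8+0 = 16, with n = 4.
Posterior ∝ λ^3e^(−2λ) · λ^16e^(−4λ) = λ^19e^(−6λ), i.e. Gamma(shape=20, rate=6).
The mode of a Gamma(a, b) with a ≥ 1 (shape–rate) is (a−1)/b = 19/6 ≈ 3.167.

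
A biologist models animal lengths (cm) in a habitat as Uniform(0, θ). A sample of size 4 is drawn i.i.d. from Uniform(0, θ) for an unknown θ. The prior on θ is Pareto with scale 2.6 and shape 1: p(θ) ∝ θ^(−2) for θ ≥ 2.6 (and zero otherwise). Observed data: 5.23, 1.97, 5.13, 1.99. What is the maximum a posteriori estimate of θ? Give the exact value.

θ̂_MAP = 5.23

The Uniform(0, θ) likelihood is θ^(−n) for θ ≥ max(xᵢ), zero otherwise. Here max(xᵢ) = 5.23.
Posterior ∝ θ^(−2) · θ^(−4) = θ^(−6) on θ ≥ max(2.6, 5.23) = 5.23.
This density is strictly decreasing in θ, so the posterior mode lies at the lower boundary of the support.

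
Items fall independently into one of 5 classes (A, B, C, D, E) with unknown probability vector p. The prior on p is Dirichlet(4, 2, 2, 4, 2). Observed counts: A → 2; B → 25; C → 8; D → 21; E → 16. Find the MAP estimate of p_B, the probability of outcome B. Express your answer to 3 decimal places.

MAP estimate of p_B = 0.321

The posterior is Dirichlet(αᵢ + nᵢ) = Dirichlet(6, 27, 10, 25, 18).
For a Dirichlet(a₁,…,a_K) with all aᵢ > 1, the mode has j-th component (aⱼ − 1)/(Σaᵢ − K).
Here Σaᵢ = 86 and K = 5, so p_B = (27 − 1)/(86 − 5) = 26/81 ≈ 0.321.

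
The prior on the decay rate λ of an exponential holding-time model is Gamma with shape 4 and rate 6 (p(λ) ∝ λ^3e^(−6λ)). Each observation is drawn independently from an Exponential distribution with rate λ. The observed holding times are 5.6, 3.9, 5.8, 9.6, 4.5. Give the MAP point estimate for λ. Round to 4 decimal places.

λ̂_MAP = 0.2260

The Exponential(rate=λ) likelihood is ∝ λ^n e^(−λΣtᵢ). Here n = 5 and Σtᵢ = 5.6 + 3.9 + 5.8 + 9.6 + 4.5 = 29.4.
Posterior ∝ λ^3e^(−6λ) · λ^5e^(−29.4λ) = λ^8e^(−35.4λ), i.e. Gamma(9, 35.4).
Mode = (a−1)/b = 8/35.4 ≈ 0.2260.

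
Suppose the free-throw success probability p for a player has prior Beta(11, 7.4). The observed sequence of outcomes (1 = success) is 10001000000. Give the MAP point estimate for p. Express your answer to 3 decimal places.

Prior: Beta(11, 7.4).
Data: 2 successes in 11 trials (from the sequence). The binomial likelihood contributes p^2(1−p)^9, so the posterior is Beta(11+2, 7.4+9) = Beta(13, 16.4).
For Beta(a, b) with a, b > 1 the mode is (a−1)/(a+b−2) = 12/27.4 ≈ 0.438.

p̂_MAP = 0.438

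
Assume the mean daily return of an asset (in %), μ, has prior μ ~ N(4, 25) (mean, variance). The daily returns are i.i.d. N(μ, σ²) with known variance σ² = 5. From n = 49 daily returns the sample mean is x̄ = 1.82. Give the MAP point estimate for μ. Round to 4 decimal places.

μ̂_MAP = 1.8289

n = 49, x̄ = 1.82.
For a Normal prior and Normal likelihood with known variance, the posterior is Normal; its mode equals its mean, the precision-weighted average.
Prior precision 1/σ₀² = 1/25 = 0.04; data precision n/σ² = 49/5 = 9.8.
μ̂ = (0.04·4 + 9.8·1.82) / (0.04 + 9.8) = 17.996/9.84 = 4499/2460 ≈ 1.8289.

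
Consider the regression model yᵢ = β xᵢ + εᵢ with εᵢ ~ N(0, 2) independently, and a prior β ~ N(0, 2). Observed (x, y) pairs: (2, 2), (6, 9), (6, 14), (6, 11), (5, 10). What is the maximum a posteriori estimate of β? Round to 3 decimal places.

log p(β | y) = −Σ(yᵢ − βxᵢ)²/(2·2) − β²/(2·2) + const.
Setting the derivative to zero: Σxᵢ(yᵢ − βxᵢ)/2 − β/2 = 0, so β = Σxᵢyᵢ / (Σxᵢ² + σ²/τ²).
Σxᵢyᵢ = 2·2 + 6·9 + 6·14 + 6·11 + 5·10 = 258; Σxᵢ² = 137; σ²/τ² = 1.
β̂_MAP = 258 / (137 + 1) = 258/138 ≈ 1.870.

β̂_MAP = 1.870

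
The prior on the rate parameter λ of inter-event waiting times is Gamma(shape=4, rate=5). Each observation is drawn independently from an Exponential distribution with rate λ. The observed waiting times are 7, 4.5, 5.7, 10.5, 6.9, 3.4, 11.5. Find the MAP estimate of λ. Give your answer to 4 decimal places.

λ̂_MAP = 0.1835

The Exponential(rate=λ) likelihood is ∝ λ^n e^(−λΣtᵢ). Here n = 7 and Σtᵢ = 7 + 4.5 + 5.7 + 10.5 + 6.9 + 3.4 + 11.5 = 49.5.
Posterior ∝ λ^3e^(−5λ) · λ^7e^(−49.5λ) = λ^10e^(−54.5λ), i.e. Gamma(11, 54.5).
Mode = (a−1)/b = 10/54.5 ≈ 0.1835.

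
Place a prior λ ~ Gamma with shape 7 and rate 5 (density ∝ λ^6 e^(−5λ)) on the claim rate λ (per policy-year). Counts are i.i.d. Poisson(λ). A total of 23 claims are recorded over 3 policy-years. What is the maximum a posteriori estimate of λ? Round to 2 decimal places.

λ̂_MAP = 3.63

Σxᵢ = 23, n = 3.
Posterior ∝ λ^6e^(−5λ) · λ^23e^(−3λ) = λ^29e^(−8λ), i.e. Gamma(shape=30, rate=8).
The mode of a Gamma(a, b) with a ≥ 1 (shape–rate) is (a−1)/b = 29/8 ≈ 3.63.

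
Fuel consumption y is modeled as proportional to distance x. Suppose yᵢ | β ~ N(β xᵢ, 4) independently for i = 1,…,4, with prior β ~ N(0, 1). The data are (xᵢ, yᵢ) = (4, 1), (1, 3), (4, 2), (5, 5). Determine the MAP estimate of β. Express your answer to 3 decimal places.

β̂_MAP = 0.645

log p(β | y) = −Σ(yᵢ − βxᵢ)²/(2·4) − β²/(2·1) + const.
Setting the derivative to zero: Σxᵢ(yᵢ − βxᵢ)/4 − β/1 = 0, so β = Σxᵢyᵢ / (Σxᵢ² + σ²/τ²).
Σxᵢyᵢ = 4·1 + 1·3 + 4·2 + 5·5 = 40; Σxᵢ² = 58; σ²/τ² = 4.
β̂_MAP = 40 / (58 + 4) = 40/62 ≈ 0.645.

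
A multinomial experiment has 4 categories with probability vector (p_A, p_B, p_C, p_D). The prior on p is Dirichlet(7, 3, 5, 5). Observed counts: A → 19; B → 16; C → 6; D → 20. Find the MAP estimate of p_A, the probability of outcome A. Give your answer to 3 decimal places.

The posterior is Dirichlet(αᵢ + nᵢ) = Dirichlet(26, 19, 11, 25).
For a Dirichlet(a₁,…,a_K) with all aᵢ > 1, the mode has j-th component (aⱼ − 1)/(Σaᵢ − K).
Here Σaᵢ = 81 and K = 4, so p_A = (26 − 1)/(81 − 4) = 25/77 ≈ 0.325.

MAP estimate of p_A = 0.325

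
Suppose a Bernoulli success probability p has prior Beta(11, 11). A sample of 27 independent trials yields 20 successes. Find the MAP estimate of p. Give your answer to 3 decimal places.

Prior: Beta(11, 11).
Data: 20 successes in 27 trials. The binomial likelihood contributes p^20(1−p)^7, so the posterior is Beta(11+20, 11+7) = Beta(31, 18).
For Beta(a, b) with a, b > 1 the mode is (a−1)/(a+b−2) = 30/47 ≈ 0.638.

p̂_MAP = 0.638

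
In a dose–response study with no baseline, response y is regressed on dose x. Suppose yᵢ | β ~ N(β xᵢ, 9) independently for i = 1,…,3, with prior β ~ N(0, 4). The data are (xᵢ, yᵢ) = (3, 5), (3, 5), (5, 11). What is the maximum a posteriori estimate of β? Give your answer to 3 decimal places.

log p(β | y) = −Σ(yᵢ − βxᵢ)²/(2·9) − β²/(2·4) + const.
Setting the derivative to zero: Σxᵢ(yᵢ − βxᵢ)/9 − β/4 = 0, so β = Σxᵢyᵢ / (Σxᵢ² + σ²/τ²).
Σxᵢyᵢ = 3·5 + 3·5 + 5·11 = 85; Σxᵢ² = 43; σ²/τ² = 2.25.
β̂_MAP = 85 / (43 + 2.25) = 85/45.25 ≈ 1.878.

β̂_MAP = 1.878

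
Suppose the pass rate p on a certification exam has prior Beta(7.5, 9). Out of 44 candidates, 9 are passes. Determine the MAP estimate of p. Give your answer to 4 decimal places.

p̂_MAP = 0.2650

Prior: Beta(7.5, 9).
Data: 9 successes in 44 trials. The binomial likelihood contributes p^9(1−p)^35, so the posterior is Beta(7.5+9, 9+35) = Beta(16.5, 44).
For Beta(a, b) with a, b > 1 the mode is (a−1)/(a+b−2) = 15.5/58.5 ≈ 0.2650.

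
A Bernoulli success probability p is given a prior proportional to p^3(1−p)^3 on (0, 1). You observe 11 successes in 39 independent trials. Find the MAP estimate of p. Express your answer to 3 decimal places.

p̂_MAP = 0.311

The prior density ∝ p^3(1−p)^3 is the kernel of Beta(4, 4).
Data: 11 successes in 39 trials. The binomial likelihood contributes p^11(1−p)^28, so the posterior is Beta(4+11, 4+28) = Beta(15, 32).
For Beta(a, b) with a, b > 1 the mode is (a−1)/(a+b−2) = 14/45 ≈ 0.311.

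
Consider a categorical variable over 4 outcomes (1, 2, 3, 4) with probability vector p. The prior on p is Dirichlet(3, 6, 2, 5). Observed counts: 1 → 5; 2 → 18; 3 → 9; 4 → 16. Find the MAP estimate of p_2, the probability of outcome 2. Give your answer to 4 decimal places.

MAP estimate: 0.3833

The posterior is Dirichlet(αᵢ + nᵢ) = Dirichlet(8, 24, 11, 21).
For a Dirichlet(a₁,…,a_K) with all aᵢ > 1, the mode has j-th component (aⱼ − 1)/(Σaᵢ − K).
Here Σaᵢ = 64 and K = 4, so p_2 = (24 − 1)/(64 − 4) = 23/60 ≈ 0.3833.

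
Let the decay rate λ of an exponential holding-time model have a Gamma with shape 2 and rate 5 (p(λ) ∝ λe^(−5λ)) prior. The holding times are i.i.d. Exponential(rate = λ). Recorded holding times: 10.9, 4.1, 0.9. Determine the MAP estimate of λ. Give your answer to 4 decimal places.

The Exponential(rate=λ) likelihood is ∝ λ^n e^(−λΣtᵢ). Here n = 3 and Σtᵢ = 10.9 + 4.1 + 0.9 = 15.9.
Posterior ∝ λe^(−5λ) · λ^3e^(−15.9λ) = λ^4e^(−20.9λ), i.e. Gamma(5, 20.9).
Mode = (a−1)/b = 4/20.9 ≈ 0.1914.

λ̂_MAP = 0.1914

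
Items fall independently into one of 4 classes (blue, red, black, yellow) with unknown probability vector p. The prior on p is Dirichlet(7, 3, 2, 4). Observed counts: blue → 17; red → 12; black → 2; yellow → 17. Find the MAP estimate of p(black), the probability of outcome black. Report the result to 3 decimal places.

MAP estimate of p(black) = 0.050

The posterior is Dirichlet(αᵢ + nᵢ) = Dirichlet(24, 15, 4, 21).
For a Dirichlet(a₁,…,a_K) with all aᵢ > 1, the mode has j-th component (aⱼ − 1)/(Σaᵢ − K).
Here Σaᵢ = 64 and K = 4, so p(black) = (4 − 1)/(64 − 4) = 3/60 ≈ 0.050.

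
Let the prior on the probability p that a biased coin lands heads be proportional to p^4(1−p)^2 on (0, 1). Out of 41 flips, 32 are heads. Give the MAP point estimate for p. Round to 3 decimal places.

p̂_MAP = 0.766

The prior density ∝ p^4(1−p)^2 is the kernel of Beta(5, 3).
Data: 32 successes in 41 trials. The binomial likelihood contributes p^32(1−p)^9, so the posterior is Beta(5+32, 3+9) = Beta(37, 12).
For Beta(a, b) with a, b > 1 the mode is (a−1)/(a+b−2) = 36/47 ≈ 0.766.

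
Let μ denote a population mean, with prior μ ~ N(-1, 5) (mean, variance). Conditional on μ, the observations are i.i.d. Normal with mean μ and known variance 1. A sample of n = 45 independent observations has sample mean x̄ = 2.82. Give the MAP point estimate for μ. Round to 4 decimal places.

μ̂_MAP = 2.8031

n = 45, x̄ = 2.82.
For a Normal prior and Normal likelihood with known variance, the posterior is Normal; its mode equals its mean, the precision-weighted average.
Prior precision 1/σ₀² = 1/5 = 0.2; data precision n/σ² = 45/1 = 45.
μ̂ = (0.2·(-1) + 45·2.82) / (0.2 + 45) = 126.7/45.2 = 1267/452 ≈ 2.8031.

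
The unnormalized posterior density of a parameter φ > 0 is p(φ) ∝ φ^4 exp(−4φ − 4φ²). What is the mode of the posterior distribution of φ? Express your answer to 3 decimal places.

φ̂_MAP = 0.500

ℓ'(φ) = 4/φ − 4 − 8φ. Setting this to zero and multiplying by φ: 8φ² + 4φ − 4 = 0.
φ = (−4 + √(4² + 4·8·4)) / (2·8) = (−4 + √144) / 16 = (−4 + 12)/16 = 1/2.
ℓ''(φ) = −4/φ² − 8 < 0, confirming a maximum.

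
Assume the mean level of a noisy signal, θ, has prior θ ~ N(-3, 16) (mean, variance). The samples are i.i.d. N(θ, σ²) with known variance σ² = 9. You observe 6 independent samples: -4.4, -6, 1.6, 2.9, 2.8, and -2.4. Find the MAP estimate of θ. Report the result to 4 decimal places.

n = 6; x̄ = ((-4.4) + (-6) + 1.6 + 2.9 + 2.8 + (-2.4))/6 = -5.5/6 = -11/12 ≈ -0.9167.
For a Normal prior and Normal likelihood with known variance, the posterior is Normal; its mode equals its mean, the precision-weighted average.
Prior precision 1/σ₀² = 1/16 = 0.0625; data precision n/σ² = 6/9 = 2/3.
θ̂ = (0.0625·(-3) + (2/3)·(-11/12)) / (0.0625 + 2/3) = (-115/144)/(35/48) = -23/21 ≈ -1.0952.

θ̂_MAP = -1.0952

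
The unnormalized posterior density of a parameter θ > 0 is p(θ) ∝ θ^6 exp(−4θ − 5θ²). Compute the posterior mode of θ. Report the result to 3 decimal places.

θ̂_MAP = 0.600

ℓ'(θ) = 6/θ − 4 − 10θ. Setting this to zero and multiplying by θ: 10θ² + 4θ − 6 = 0.
θ = (−4 + √(4² + 4·10·6)) / (2·10) = (−4 + √256) / 20 = (−4 + 16)/20 = 3/5.
ℓ''(θ) = −6/θ² − 10 < 0, confirming a maximum.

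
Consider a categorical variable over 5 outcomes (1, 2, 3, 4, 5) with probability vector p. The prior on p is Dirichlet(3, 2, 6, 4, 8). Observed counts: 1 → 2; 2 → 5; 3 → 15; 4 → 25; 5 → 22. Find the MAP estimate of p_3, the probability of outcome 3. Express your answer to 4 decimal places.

The posterior is Dirichlet(αᵢ + nᵢ) = Dirichlet(5, 7, 21, 29, 30).
For a Dirichlet(a₁,…,a_K) with all aᵢ > 1, the mode has j-th component (aⱼ − 1)/(Σaᵢ − K).
Here Σaᵢ = 92 and K = 5, so p_3 = (21 − 1)/(92 − 5) = 20/87 ≈ 0.2299.

MAP estimate: 0.2299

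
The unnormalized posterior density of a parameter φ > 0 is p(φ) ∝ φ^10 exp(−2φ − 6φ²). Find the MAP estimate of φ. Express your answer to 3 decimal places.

φ̂_MAP = 0.833

ℓ'(φ) = 10/φ − 2 − 12φ. Setting this to zero and multiplying by φ: 12φ² + 2φ − 10 = 0.
φ = (−2 + √(2² + 4·12·10)) / (2·12) = (−2 + √484) / 24 = (−2 + 22)/24 = 5/6.
ℓ''(φ) = −10/φ² − 12 < 0, confirming a maximum.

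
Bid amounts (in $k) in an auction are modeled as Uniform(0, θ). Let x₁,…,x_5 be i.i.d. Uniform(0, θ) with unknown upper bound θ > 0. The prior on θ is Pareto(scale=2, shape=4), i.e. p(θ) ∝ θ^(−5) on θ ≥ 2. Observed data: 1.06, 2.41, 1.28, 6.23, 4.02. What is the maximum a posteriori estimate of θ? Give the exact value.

θ̂_MAP = 6.23

The Uniform(0, θ) likelihood is θ^(−n) for θ ≥ max(xᵢ), zero otherwise. Here max(xᵢ) = 6.23.
Posterior ∝ θ^(−5) · θ^(−5) = θ^(−10) on θ ≥ max(2, 6.23) = 6.23.
This density is strictly decreasing in θ, so the posterior mode lies at the lower boundary of the support.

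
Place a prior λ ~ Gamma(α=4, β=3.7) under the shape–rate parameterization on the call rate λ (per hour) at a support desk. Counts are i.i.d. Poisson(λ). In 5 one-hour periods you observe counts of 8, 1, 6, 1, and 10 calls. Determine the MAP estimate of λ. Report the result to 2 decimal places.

λ̂_MAP = 3.33

Σxᵢ = 8+1+6+1+10 = 26, with n = 5.
Posterior ∝ λ^3e^(−3.7λ) · λ^26e^(−5λ) = λ^29e^(−8.7λ), i.e. Gamma(shape=30, rate=8.7).
The mode of a Gamma(a, b) with a ≥ 1 (shape–rate) is (a−1)/b = 29/8.7 ≈ 3.33.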